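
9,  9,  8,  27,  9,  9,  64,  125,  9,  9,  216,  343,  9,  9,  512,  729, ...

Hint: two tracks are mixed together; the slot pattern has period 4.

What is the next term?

Positions follow the repeating pattern AABB; grouping by letter gives 2 tracks.
Subsequence A: 9, 9, 9, 9, 9, 9, 9, 9. Always 9.
Subsequence B: 8, 27, 64, 125, 216, 343, 512, 729. Consecutive cubes n³ from n = 2.
The 17th slot belongs to subsequence A; its 9th term is 9.

9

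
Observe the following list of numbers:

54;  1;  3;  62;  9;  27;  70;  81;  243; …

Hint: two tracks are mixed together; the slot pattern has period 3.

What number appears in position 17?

59049

Reading positions in blocks of 3 reveals the pattern ABB — 2 tracks woven together.
Track A: 54, 62, 70 (adding 8 each time).
Track B: 1, 3, 9, 27, 81, 243 (powers of 3).
Position 17 → track B, term 11 = 59049.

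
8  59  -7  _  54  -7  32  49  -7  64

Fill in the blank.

16

The terms cycle through 3 interleaved subsequences.
Stream A: 8, ?, 32, 64. Powers 2^3, 2^4, 2^5, ….
Stream B: 59, 54, 49. Arithmetic, step −5.
Stream C: -7, -7, -7. Always -7.
Filling stream A at index 2 by its rule yields 16.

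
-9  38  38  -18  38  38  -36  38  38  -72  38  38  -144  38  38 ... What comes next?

-288

Positions follow the repeating pattern ABB; grouping by letter gives 2 tracks.
Track A: -9, -18, -36, -72, -144 — geometric, ×2 each step.
Track B: 38, 38, 38, 38, 38, 38, 38, 38, 38, 38 — the constant sequence 38.
Term 16 comes from track A (its 6th entry): -288.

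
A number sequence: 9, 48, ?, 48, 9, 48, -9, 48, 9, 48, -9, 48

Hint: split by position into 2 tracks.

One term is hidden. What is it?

-9

Positions 1, 3, 5, … form one subsequence and positions 2, 4, 6, … form another.
Subsequence A: 9, ?, 9, -9, 9, -9 (alternating ±9).
Subsequence B: 48, 48, 48, 48, 48, 48 (the constant sequence 48).
Subsequence A's pattern makes the blank -9.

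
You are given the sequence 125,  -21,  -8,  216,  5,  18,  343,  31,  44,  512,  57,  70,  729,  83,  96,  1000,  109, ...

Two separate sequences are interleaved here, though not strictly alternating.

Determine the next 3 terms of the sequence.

122, 1331, 135

The slot pattern repeats as ABB (period 3), so there are 2 interleaved tracks.
Stream A = 125, 216, 343, 512, 729, 1000: the cubes 5³, 6³, 7³, ….
Stream B = -21, -8, 5, 18, 31, 44, 57, 70, 83, 96, 109: arithmetic, step +13.
Position 18 → stream B, term 12 = 122.
Term 19 comes from stream A (its 7th entry): 1331.
Position 20 → stream B, term 13 = 135.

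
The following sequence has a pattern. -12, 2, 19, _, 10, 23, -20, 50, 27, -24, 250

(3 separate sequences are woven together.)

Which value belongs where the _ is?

Taking every 3rd term gives 3 separate tracks.
Subsequence A: -12, ?, -20, -24 — subtracting 4 each time.
Subsequence B: 2, 10, 50, 250 — geometric with ratio 5.
Subsequence C: 19, 23, 27 — adding 4 each time.
Filling subsequence A at index 2 by its rule yields -16.

-16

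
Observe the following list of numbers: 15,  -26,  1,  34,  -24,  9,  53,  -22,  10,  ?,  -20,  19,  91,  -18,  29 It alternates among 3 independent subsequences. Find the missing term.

The terms cycle through 3 interleaved subsequences.
Track A = 15, 34, 53, ?, 91: arithmetic with common difference +19.
Track B = -26, -24, -22, -20, -18: arithmetic, step +2.
Track C = 1, 9, 10, 19, 29: a Fibonacci-like recurrence a_n = a_{n-1} + a_{n-2}.
Filling track A at index 4 by its rule yields 72.

72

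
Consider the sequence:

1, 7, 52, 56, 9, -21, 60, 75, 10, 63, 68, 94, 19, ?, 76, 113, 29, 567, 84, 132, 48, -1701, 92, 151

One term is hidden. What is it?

-189

Taking every 4th term gives 4 separate tracks.
Track A: 1, 9, 10, 19, 29, 48 (Fibonacci-style (each term is the sum of the two before it)).
Track B: 7, -21, 63, ?, 567, -1701 (geometric with ratio -3).
Track C: 52, 60, 68, 76, 84, 92 (linear: a_n = 44 + 8·n).
Track D: 56, 75, 94, 113, 132, 151 (linear: a_n = 37 + 19·n).
Filling track B at index 4 by its rule yields -189.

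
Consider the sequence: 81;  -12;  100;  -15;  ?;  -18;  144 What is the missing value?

121

Odd-indexed and even-indexed terms follow separate rules.
Track A is 81, 100, ?, 144, which is perfect squares starting at 9².
Track B is -12, -15, -18, which is arithmetic, step −3.
The gap is track A's term 3; the rule gives 121.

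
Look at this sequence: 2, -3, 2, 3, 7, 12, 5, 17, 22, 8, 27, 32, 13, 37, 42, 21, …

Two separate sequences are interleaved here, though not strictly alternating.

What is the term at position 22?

55

Positions follow the repeating pattern ABB; grouping by letter gives 2 tracks.
Track A: 2, 3, 5, 8, 13, 21 — a Fibonacci-like recurrence a_n = a_{n-1} + a_{n-2}.
Track B: -3, 2, 7, 12, 17, 22, 27, 32, 37, 42 — arithmetic with common difference +5.
Position 22 → track A, term 8 = 55.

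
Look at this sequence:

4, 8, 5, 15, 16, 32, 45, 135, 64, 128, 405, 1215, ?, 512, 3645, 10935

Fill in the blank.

256

Positions follow the repeating pattern AABB; grouping by letter gives 2 tracks.
Track A is 4, 8, 16, 32, 64, 128, ?, 512, which is powers 2^2, 2^3, 2^4, ….
Track B is 5, 15, 45, 135, 405, 1215, 3645, 10935, which is multiplying by 3 each time.
So the missing entry in track A is 256.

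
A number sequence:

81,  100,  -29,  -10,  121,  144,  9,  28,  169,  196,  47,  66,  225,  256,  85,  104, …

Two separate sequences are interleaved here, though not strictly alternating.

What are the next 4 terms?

The slot pattern repeats as AABB (period 4), so there are 2 interleaved tracks.
Track A: 81, 100, 121, 144, 169, 196, 225, 256 — perfect squares starting at 9².
Track B: -29, -10, 9, 28, 47, 66, 85, 104 — adding 19 each time.
The 17th slot belongs to track A; its 9th term is 289.
Position 18 falls in track A as its term 10, giving 324.
Term 19 comes from track B (its 9th entry): 123.
Term 20 comes from track B (its 10th entry): 142.

289, 324, 123, 142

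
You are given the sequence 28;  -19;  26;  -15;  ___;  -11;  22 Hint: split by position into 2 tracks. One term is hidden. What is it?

The terms cycle through 2 interleaved subsequences.
Stream A is 28, 26, ?, 22, which is arithmetic, step −2.
Stream B is -19, -15, -11, which is linear: a_n = -23 + 4·n.
So the missing entry in stream A is 24.

24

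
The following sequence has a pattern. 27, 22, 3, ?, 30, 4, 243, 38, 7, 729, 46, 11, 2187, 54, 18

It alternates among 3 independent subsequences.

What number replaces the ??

81

The terms cycle through 3 interleaved subsequences.
Track A: 27, ?, 243, 729, 2187 — successive powers of 3.
Track B: 22, 30, 38, 46, 54 — adding 8 each time.
Track C: 3, 4, 7, 11, 18 — Fibonacci-style (each term is the sum of the two before it).
Filling track A at index 2 by its rule yields 81.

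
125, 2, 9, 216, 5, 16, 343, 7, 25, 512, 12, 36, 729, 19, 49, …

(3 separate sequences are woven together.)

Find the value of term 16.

1000

Read the sequence 3 terms at a time; column i is its own pattern.
Track A: 125, 216, 343, 512, 729. Consecutive cubes n³ from n = 5.
Track B: 2, 5, 7, 12, 19. A Fibonacci-like recurrence a_n = a_{n-1} + a_{n-2}.
Track C: 9, 16, 25, 36, 49. The squares 3², 4², 5², ….
Position 16 falls in track A as its term 6, giving 1000.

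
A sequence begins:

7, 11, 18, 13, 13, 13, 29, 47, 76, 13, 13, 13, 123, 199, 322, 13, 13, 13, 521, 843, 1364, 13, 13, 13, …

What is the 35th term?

Positions follow the repeating pattern AAABBB; grouping by letter gives 2 tracks.
Stream A: 7, 11, 18, 29, 47, 76, 123, 199, 322, 521, 843, 1364 (Fibonacci-style (each term is the sum of the two before it)).
Stream B: 13, 13, 13, 13, 13, 13, 13, 13, 13, 13, 13, 13 (always 13).
Position 35 → stream B, term 17 = 13.

13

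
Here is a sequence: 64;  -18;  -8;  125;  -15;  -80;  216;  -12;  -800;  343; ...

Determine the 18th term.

-800000

Split by position mod 3 into 3 tracks.
Track A = 64, 125, 216, 343: consecutive cubes n³ from n = 4.
Track B = -18, -15, -12: linear: a_n = -21 + 3·n.
Track C = -8, -80, -800: geometric, ×10 each step.
Position 18 falls in track C as its term 6, giving -800000.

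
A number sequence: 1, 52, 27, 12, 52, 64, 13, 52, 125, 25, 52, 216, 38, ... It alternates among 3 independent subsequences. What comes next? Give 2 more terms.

Split by position mod 3: positions 1, 4, 7, … form one track, and each other residue class forms its own.
Track A: 1, 12, 13, 25, 38. A Fibonacci-like recurrence a_n = a_{n-1} + a_{n-2}.
Track B: 52, 52, 52, 52. The constant sequence 52.
Track C: 27, 64, 125, 216. Consecutive cubes n³ from n = 3.
The 14th slot belongs to track B; its 5th term is 52.
Position 15 falls in track C as its term 5, giving 343.

52, 343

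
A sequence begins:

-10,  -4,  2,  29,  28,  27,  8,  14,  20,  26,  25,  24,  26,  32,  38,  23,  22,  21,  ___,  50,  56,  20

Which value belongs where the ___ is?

44

The slot pattern repeats as AAABBB (period 6), so there are 2 interleaved tracks.
Subsequence A: -10, -4, 2, 8, 14, 20, 26, 32, 38, ?, 50, 56 — linear: a_n = -16 + 6·n.
Subsequence B: 29, 28, 27, 26, 25, 24, 23, 22, 21, 20 — arithmetic with common difference −1.
The gap is subsequence A's term 10; the rule gives 44.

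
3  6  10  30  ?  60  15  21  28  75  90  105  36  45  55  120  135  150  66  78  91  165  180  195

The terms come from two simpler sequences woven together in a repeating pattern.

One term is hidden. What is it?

45

Reading positions in blocks of 6 reveals the pattern AAABBB — 2 tracks woven together.
Subsequence A: 3, 6, 10, 15, 21, 28, 36, 45, 55, 66, 78, 91 (the triangular numbers T_2, T_3, …).
Subsequence B: 30, ?, 60, 75, 90, 105, 120, 135, 150, 165, 180, 195 (arithmetic with common difference +15).
So the missing entry in subsequence B is 45.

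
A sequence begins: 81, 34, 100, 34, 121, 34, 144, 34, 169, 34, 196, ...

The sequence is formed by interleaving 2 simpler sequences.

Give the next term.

Taking every 2nd term gives 2 separate tracks.
Track A: 81, 100, 121, 144, 169, 196. Perfect squares starting at 9².
Track B: 34, 34, 34, 34, 34. The constant sequence 34.
Position 12 → track B, term 6 = 34.

34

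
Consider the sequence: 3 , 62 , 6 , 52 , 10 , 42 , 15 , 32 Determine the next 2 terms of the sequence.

Split by position mod 2 into 2 tracks.
Subsequence A: 3, 6, 10, 15 — triangular numbers starting at T_2.
Subsequence B: 62, 52, 42, 32 — subtracting 10 each time.
The 9th slot belongs to subsequence A; its 5th term is 21.
Position 10 → subsequence B, term 5 = 22.

21, 22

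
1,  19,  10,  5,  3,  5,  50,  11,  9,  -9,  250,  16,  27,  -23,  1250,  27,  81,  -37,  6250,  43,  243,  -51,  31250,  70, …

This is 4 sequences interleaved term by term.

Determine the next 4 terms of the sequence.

729, -65, 156250, 113

Split by position mod 4 into 4 tracks.
Subsequence A: 1, 3, 9, 27, 81, 243 (successive powers of 3).
Subsequence B: 19, 5, -9, -23, -37, -51 (arithmetic, step −14).
Subsequence C: 10, 50, 250, 1250, 6250, 31250 (a geometric progression (common ratio 5)).
Subsequence D: 5, 11, 16, 27, 43, 70 (each term equals the sum of the previous two).
Term 25 comes from subsequence A (its 7th entry): 729.
Position 26 → subsequence B, term 7 = -65.
Position 27 falls in subsequence C as its term 7, giving 156250.
The 28th slot belongs to subsequence D; its 7th term is 113.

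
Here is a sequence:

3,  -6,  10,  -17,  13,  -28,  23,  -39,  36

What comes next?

-50

Split by position mod 2 into 2 tracks.
Stream A: 3, 10, 13, 23, 36 — Fibonacci-style (each term is the sum of the two before it).
Stream B: -6, -17, -28, -39 — arithmetic with common difference −11.
The 10th slot belongs to stream B; its 5th term is -50.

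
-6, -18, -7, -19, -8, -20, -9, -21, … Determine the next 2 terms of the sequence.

Split by position mod 2 into 2 tracks.
Track A: -6, -7, -8, -9 (linear: a_n = -5 − n).
Track B: -18, -19, -20, -21 (arithmetic, step −1).
Position 9 → track A, term 5 = -10.
Term 10 comes from track B (its 5th entry): -22.

-10, -22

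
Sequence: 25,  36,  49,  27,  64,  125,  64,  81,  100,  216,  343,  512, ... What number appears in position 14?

144

Reading positions in blocks of 6 reveals the pattern AAABBB — 2 tracks woven together.
Stream A: 25, 36, 49, 64, 81, 100. Perfect squares starting at 5².
Stream B: 27, 64, 125, 216, 343, 512. The cubes 3³, 4³, 5³, ….
Term 14 comes from stream A (its 8th entry): 144.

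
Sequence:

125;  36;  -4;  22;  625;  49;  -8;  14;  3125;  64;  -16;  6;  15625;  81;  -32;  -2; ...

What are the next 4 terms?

Taking every 4th term gives 4 separate tracks.
Track A is 125, 625, 3125, 15625, which is powers 5^3, 5^4, 5^5, ….
Track B is 36, 49, 64, 81, which is the squares 6², 7², 8², ….
Track C is -4, -8, -16, -32, which is geometric with ratio 2.
Track D is 22, 14, 6, -2, which is subtracting 8 each time.
Position 17 → track A, term 5 = 78125.
Term 18 comes from track B (its 5th entry): 100.
Term 19 comes from track C (its 5th entry): -64.
Position 20 → track D, term 5 = -10.

78125, 100, -64, -10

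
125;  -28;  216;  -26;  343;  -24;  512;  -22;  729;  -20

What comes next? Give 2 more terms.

1000, -18

Taking every 2nd term gives 2 separate tracks.
Track A is 125, 216, 343, 512, 729, which is consecutive cubes n³ from n = 5.
Track B is -28, -26, -24, -22, -20, which is adding 2 each time.
Position 11 falls in track A as its term 6, giving 1000.
The 12th slot belongs to track B; its 6th term is -18.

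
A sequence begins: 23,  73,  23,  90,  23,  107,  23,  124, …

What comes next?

23

Positions 1, 3, 5, … form one subsequence and positions 2, 4, 6, … form another.
Track A is 23, 23, 23, 23, which is the constant sequence 23.
Track B is 73, 90, 107, 124, which is arithmetic, step +17.
Term 9 comes from track A (its 5th entry): 23.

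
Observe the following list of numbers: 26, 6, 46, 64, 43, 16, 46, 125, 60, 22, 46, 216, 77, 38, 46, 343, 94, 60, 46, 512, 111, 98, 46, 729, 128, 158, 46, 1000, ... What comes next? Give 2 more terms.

The terms cycle through 4 interleaved subsequences.
Track A = 26, 43, 60, 77, 94, 111, 128: adding 17 each time.
Track B = 6, 16, 22, 38, 60, 98, 158: Fibonacci-style (each term is the sum of the two before it).
Track C = 46, 46, 46, 46, 46, 46, 46: always 46.
Track D = 64, 125, 216, 343, 512, 729, 1000: perfect cubes starting at 4³.
The 29th slot belongs to track A; its 8th term is 145.
The 30th slot belongs to track B; its 8th term is 256.

145, 256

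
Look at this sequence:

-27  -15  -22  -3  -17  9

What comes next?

Taking every 2nd term gives 2 separate tracks.
Stream A is -27, -22, -17, which is linear: a_n = -32 + 5·n.
Stream B is -15, -3, 9, which is arithmetic with common difference +12.
Term 7 comes from stream A (its 4th entry): -12.

-12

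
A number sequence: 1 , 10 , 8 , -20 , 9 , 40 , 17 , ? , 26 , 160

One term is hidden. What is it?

-80

Split by position mod 2 into 2 tracks.
Stream A: 1, 8, 9, 17, 26 (a Fibonacci-like recurrence a_n = a_{n-1} + a_{n-2}).
Stream B: 10, -20, 40, ?, 160 (geometric with ratio -2).
The gap is stream B's term 4; the rule gives -80.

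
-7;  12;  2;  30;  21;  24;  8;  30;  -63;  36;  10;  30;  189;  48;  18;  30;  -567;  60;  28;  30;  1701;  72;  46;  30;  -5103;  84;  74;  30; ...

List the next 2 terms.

Split by position mod 4 into 4 tracks.
Stream A: -7, 21, -63, 189, -567, 1701, -5103 (multiplying by -3 each time).
Stream B: 12, 24, 36, 48, 60, 72, 84 (adding 12 each time).
Stream C: 2, 8, 10, 18, 28, 46, 74 (a Fibonacci-like recurrence a_n = a_{n-1} + a_{n-2}).
Stream D: 30, 30, 30, 30, 30, 30, 30 (the constant sequence 30).
The 29th slot belongs to stream A; its 8th term is 15309.
The 30th slot belongs to stream B; its 8th term is 96.

15309, 96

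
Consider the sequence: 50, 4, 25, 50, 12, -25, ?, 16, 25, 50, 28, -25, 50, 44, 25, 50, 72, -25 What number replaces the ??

Taking every 3rd term gives 3 separate tracks.
Track A: 50, 50, ?, 50, 50, 50. The constant sequence 50.
Track B: 4, 12, 16, 28, 44, 72. A Fibonacci-like recurrence a_n = a_{n-1} + a_{n-2}.
Track C: 25, -25, 25, -25, 25, -25. Alternating ±25.
The gap is track A's term 3; the rule gives 50.

50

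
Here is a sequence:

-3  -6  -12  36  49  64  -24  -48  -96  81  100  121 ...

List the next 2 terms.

The slot pattern repeats as AAABBB (period 6), so there are 2 interleaved tracks.
Track A: -3, -6, -12, -24, -48, -96 (a geometric progression (common ratio 2)).
Track B: 36, 49, 64, 81, 100, 121 (the squares 6², 7², 8², …).
Term 13 comes from track A (its 7th entry): -192.
The 14th slot belongs to track A; its 8th term is -384.

-192, -384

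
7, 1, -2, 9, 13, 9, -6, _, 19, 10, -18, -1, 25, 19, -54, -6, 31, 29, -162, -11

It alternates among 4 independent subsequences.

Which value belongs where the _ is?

The terms cycle through 4 interleaved subsequences.
Track A = 7, 13, 19, 25, 31: adding 6 each time.
Track B = 1, 9, 10, 19, 29: a Fibonacci-like recurrence a_n = a_{n-1} + a_{n-2}.
Track C = -2, -6, -18, -54, -162: multiplying by 3 each time.
Track D = 9, ?, -1, -6, -11: linear: a_n = 14 − 5·n.
The gap is track D's term 2; the rule gives 4.

4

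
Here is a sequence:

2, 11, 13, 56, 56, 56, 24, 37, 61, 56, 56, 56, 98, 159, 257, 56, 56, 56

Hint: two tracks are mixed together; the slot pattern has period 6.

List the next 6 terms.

416, 673, 1089, 56, 56, 56

The slot pattern repeats as AAABBB (period 6), so there are 2 interleaved tracks.
Subsequence A: 2, 11, 13, 24, 37, 61, 98, 159, 257 (each term equals the sum of the previous two).
Subsequence B: 56, 56, 56, 56, 56, 56, 56, 56, 56 (constant 56).
Position 19 → subsequence A, term 10 = 416.
The 20th slot belongs to subsequence A; its 11th term is 673.
The 21st slot belongs to subsequence A; its 12th term is 1089.
Position 22 → subsequence B, term 10 = 56.
Position 23 → subsequence B, term 11 = 56.
Term 24 comes from subsequence B (its 12th entry): 56.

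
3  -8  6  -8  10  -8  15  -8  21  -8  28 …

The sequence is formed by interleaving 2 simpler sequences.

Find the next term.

Split by position mod 2 into 2 tracks.
Subsequence A: 3, 6, 10, 15, 21, 28. The triangular numbers T_2, T_3, ….
Subsequence B: -8, -8, -8, -8, -8. The constant sequence -8.
The 12th slot belongs to subsequence B; its 6th term is -8.

-8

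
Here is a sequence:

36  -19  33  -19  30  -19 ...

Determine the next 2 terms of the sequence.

Odd-indexed and even-indexed terms follow separate rules.
Track A is 36, 33, 30, which is subtracting 3 each time.
Track B is -19, -19, -19, which is always -19.
Position 7 falls in track A as its term 4, giving 27.
The 8th slot belongs to track B; its 4th term is -19.

27, -19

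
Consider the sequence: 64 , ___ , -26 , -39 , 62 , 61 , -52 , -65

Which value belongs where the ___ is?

Positions follow the repeating pattern AABB; grouping by letter gives 2 tracks.
Subsequence A is 64, ?, 62, 61, which is arithmetic with common difference −1.
Subsequence B is -26, -39, -52, -65, which is subtracting 13 each time.
So the missing entry in subsequence A is 63.

63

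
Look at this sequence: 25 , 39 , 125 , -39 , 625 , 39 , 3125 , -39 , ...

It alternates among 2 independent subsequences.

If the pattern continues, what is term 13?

Positions 1, 3, 5, … form one subsequence and positions 2, 4, 6, … form another.
Stream A is 25, 125, 625, 3125, which is successive powers of 5.
Stream B is 39, -39, 39, -39, which is alternating ±39.
Term 13 comes from stream A (its 7th entry): 390625.

390625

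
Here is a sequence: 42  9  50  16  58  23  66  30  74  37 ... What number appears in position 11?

Taking every 2nd term gives 2 separate tracks.
Track A is 42, 50, 58, 66, 74, which is arithmetic with common difference +8.
Track B is 9, 16, 23, 30, 37, which is adding 7 each time.
Position 11 → track A, term 6 = 82.

82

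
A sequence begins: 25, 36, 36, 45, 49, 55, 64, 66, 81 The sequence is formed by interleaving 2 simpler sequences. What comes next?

78

Split by position mod 2 into 2 tracks.
Subsequence A: 25, 36, 49, 64, 81. The squares 5², 6², 7², ….
Subsequence B: 36, 45, 55, 66. Triangular numbers n(n+1)/2 for n = 8, 9, ….
The 10th slot belongs to subsequence B; its 5th term is 78.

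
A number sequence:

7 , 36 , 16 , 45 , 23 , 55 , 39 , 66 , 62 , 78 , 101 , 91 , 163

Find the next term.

105

The terms cycle through 2 interleaved subsequences.
Subsequence A is 7, 16, 23, 39, 62, 101, 163, which is Fibonacci-style (each term is the sum of the two before it).
Subsequence B is 36, 45, 55, 66, 78, 91, which is triangular numbers n(n+1)/2 for n = 8, 9, ….
Term 14 comes from subsequence B (its 7th entry): 105.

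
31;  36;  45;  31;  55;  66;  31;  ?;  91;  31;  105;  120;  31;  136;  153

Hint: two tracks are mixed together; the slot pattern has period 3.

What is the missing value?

The slot pattern repeats as ABB (period 3), so there are 2 interleaved tracks.
Track A: 31, 31, 31, 31, 31 (constant 31).
Track B: 36, 45, 55, 66, ?, 91, 105, 120, 136, 153 (triangular numbers n(n+1)/2 for n = 8, 9, …).
Filling track B at index 5 by its rule yields 78.

78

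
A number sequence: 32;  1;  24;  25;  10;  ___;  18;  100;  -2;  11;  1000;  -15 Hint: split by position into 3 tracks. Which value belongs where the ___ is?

11

The terms cycle through 3 interleaved subsequences.
Track A is 32, 25, 18, 11, which is arithmetic with common difference −7.
Track B is 1, 10, 100, 1000, which is powers of 10.
Track C is 24, ?, -2, -15, which is arithmetic with common difference −13.
Filling track C at index 2 by its rule yields 11.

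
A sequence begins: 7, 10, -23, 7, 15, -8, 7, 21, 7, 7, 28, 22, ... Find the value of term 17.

The terms cycle through 3 interleaved subsequences.
Subsequence A = 7, 7, 7, 7: always 7.
Subsequence B = 10, 15, 21, 28: triangular numbers starting at T_4.
Subsequence C = -23, -8, 7, 22: adding 15 each time.
Position 17 → subsequence B, term 6 = 45.

45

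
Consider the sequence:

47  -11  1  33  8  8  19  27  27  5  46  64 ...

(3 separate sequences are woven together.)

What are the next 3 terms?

Taking every 3rd term gives 3 separate tracks.
Subsequence A: 47, 33, 19, 5 — linear: a_n = 61 − 14·n.
Subsequence B: -11, 8, 27, 46 — adding 19 each time.
Subsequence C: 1, 8, 27, 64 — consecutive cubes n³ from n = 1.
The 13th slot belongs to subsequence A; its 5th term is -9.
Position 14 falls in subsequence B as its term 5, giving 65.
Term 15 comes from subsequence C (its 5th entry): 125.

-9, 65, 125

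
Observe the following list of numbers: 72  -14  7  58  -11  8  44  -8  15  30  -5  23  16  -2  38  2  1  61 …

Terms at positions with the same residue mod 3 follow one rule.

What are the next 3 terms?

Split by position mod 3 into 3 tracks.
Track A: 72, 58, 44, 30, 16, 2. Subtracting 14 each time.
Track B: -14, -11, -8, -5, -2, 1. Linear: a_n = -17 + 3·n.
Track C: 7, 8, 15, 23, 38, 61. A Fibonacci-like recurrence a_n = a_{n-1} + a_{n-2}.
Position 19 → track A, term 7 = -12.
The 20th slot belongs to track B; its 7th term is 4.
Term 21 comes from track C (its 7th entry): 99.

-12, 4, 99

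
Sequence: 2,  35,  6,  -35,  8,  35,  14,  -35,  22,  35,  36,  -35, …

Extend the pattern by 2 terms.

Split by position mod 2 into 2 tracks.
Stream A: 2, 6, 8, 14, 22, 36 (each term equals the sum of the previous two).
Stream B: 35, -35, 35, -35, 35, -35 (alternating ±35).
Position 13 falls in stream A as its term 7, giving 58.
Position 14 falls in stream B as its term 7, giving 35.

58, 35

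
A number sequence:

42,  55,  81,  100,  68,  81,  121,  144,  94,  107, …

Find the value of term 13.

120

Reading positions in blocks of 4 reveals the pattern AABB — 2 tracks woven together.
Track A: 42, 55, 68, 81, 94, 107 (adding 13 each time).
Track B: 81, 100, 121, 144 (the squares 9², 10², 11², …).
Term 13 comes from track A (its 7th entry): 120.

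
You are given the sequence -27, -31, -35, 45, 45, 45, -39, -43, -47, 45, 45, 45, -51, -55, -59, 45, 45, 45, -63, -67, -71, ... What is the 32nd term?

Reading positions in blocks of 6 reveals the pattern AAABBB — 2 tracks woven together.
Track A: -27, -31, -35, -39, -43, -47, -51, -55, -59, -63, -67, -71 (arithmetic with common difference −4).
Track B: 45, 45, 45, 45, 45, 45, 45, 45, 45 (always 45).
Position 32 falls in track A as its term 17, giving -91.

-91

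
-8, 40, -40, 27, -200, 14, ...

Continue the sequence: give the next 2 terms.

-1000, 1

Odd-indexed and even-indexed terms follow separate rules.
Stream A = -8, -40, -200: multiplying by 5 each time.
Stream B = 40, 27, 14: subtracting 13 each time.
Position 7 falls in stream A as its term 4, giving -1000.
Position 8 → stream B, term 4 = 1.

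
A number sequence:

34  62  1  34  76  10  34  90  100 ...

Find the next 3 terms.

34, 104, 1000

The terms cycle through 3 interleaved subsequences.
Subsequence A is 34, 34, 34, which is the constant sequence 34.
Subsequence B is 62, 76, 90, which is linear: a_n = 48 + 14·n.
Subsequence C is 1, 10, 100, which is successive powers of 10.
Term 10 comes from subsequence A (its 4th entry): 34.
Term 11 comes from subsequence B (its 4th entry): 104.
Position 12 → subsequence C, term 4 = 1000.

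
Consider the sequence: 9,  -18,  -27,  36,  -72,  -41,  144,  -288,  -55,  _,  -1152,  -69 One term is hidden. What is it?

576

Positions follow the repeating pattern AAB; grouping by letter gives 2 tracks.
Track A = 9, -18, 36, -72, 144, -288, ?, -1152: multiplying by -2 each time.
Track B = -27, -41, -55, -69: subtracting 14 each time.
Track A's pattern makes the blank 576.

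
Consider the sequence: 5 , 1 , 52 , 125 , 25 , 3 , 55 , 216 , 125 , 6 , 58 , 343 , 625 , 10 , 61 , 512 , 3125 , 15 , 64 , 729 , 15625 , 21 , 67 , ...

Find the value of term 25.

78125

Split by position mod 4 into 4 tracks.
Subsequence A: 5, 25, 125, 625, 3125, 15625 — geometric with ratio 5.
Subsequence B: 1, 3, 6, 10, 15, 21 — triangular numbers n(n+1)/2 for n = 1, 2, ….
Subsequence C: 52, 55, 58, 61, 64, 67 — linear: a_n = 49 + 3·n.
Subsequence D: 125, 216, 343, 512, 729 — perfect cubes starting at 5³.
Position 25 falls in subsequence A as its term 7, giving 78125.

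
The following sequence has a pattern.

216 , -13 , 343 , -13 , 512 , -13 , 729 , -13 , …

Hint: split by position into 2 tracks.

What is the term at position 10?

-13

Split by position mod 2 into 2 tracks.
Track A is 216, 343, 512, 729, which is consecutive cubes n³ from n = 6.
Track B is -13, -13, -13, -13, which is always -13.
Term 10 comes from track B (its 5th entry): -13.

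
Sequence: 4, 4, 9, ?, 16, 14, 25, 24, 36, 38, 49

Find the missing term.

Taking every 2nd term gives 2 separate tracks.
Subsequence A: 4, 9, 16, 25, 36, 49 — perfect squares starting at 2².
Subsequence B: 4, ?, 14, 24, 38 — each term equals the sum of the previous two.
Subsequence B's pattern makes the blank 10.

10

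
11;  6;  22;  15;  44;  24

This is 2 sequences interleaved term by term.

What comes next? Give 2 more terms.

Split by position mod 2 into 2 tracks.
Stream A is 11, 22, 44, which is geometric, ×2 each step.
Stream B is 6, 15, 24, which is adding 9 each time.
The 7th slot belongs to stream A; its 4th term is 88.
The 8th slot belongs to stream B; its 4th term is 33.

88, 33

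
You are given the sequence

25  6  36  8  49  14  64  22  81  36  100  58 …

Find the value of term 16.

The terms cycle through 2 interleaved subsequences.
Track A: 25, 36, 49, 64, 81, 100 — perfect squares starting at 5².
Track B: 6, 8, 14, 22, 36, 58 — Fibonacci-style (each term is the sum of the two before it).
The 16th slot belongs to track B; its 8th term is 152.

152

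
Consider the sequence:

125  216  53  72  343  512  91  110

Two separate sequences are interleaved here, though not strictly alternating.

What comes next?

729

Reading positions in blocks of 4 reveals the pattern AABB — 2 tracks woven together.
Track A = 125, 216, 343, 512: consecutive cubes n³ from n = 5.
Track B = 53, 72, 91, 110: linear: a_n = 34 + 19·n.
Term 9 comes from track A (its 5th entry): 729.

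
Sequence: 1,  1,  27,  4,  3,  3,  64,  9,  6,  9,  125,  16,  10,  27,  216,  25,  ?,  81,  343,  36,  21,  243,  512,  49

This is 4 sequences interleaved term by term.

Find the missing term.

15

Split by position mod 4 into 4 tracks.
Track A is 1, 3, 6, 10, ?, 21, which is triangular numbers starting at T_1.
Track B is 1, 3, 9, 27, 81, 243, which is successive powers of 3.
Track C is 27, 64, 125, 216, 343, 512, which is the cubes 3³, 4³, 5³, ….
Track D is 4, 9, 16, 25, 36, 49, which is the squares 2², 3², 4², ….
Filling track A at index 5 by its rule yields 15.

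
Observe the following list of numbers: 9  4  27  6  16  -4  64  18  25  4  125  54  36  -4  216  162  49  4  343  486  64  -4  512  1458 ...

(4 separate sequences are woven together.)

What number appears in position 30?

The terms cycle through 4 interleaved subsequences.
Subsequence A: 9, 16, 25, 36, 49, 64 (perfect squares starting at 3²).
Subsequence B: 4, -4, 4, -4, 4, -4 (alternating ±4).
Subsequence C: 27, 64, 125, 216, 343, 512 (the cubes 3³, 4³, 5³, …).
Subsequence D: 6, 18, 54, 162, 486, 1458 (a geometric progression (common ratio 3)).
Position 30 → subsequence B, term 8 = -4.

-4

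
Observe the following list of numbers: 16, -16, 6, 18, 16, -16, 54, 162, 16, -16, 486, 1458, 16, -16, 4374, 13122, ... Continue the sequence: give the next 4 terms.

16, -16, 39366, 118098

Reading positions in blocks of 4 reveals the pattern AABB — 2 tracks woven together.
Track A: 16, -16, 16, -16, 16, -16, 16, -16 (alternating ±16).
Track B: 6, 18, 54, 162, 486, 1458, 4374, 13122 (geometric with ratio 3).
The 17th slot belongs to track A; its 9th term is 16.
Position 18 → track A, term 10 = -16.
The 19th slot belongs to track B; its 9th term is 39366.
Position 20 falls in track B as its term 10, giving 118098.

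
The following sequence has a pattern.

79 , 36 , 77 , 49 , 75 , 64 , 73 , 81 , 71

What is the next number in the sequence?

100

Positions 1, 3, 5, … form one subsequence and positions 2, 4, 6, … form another.
Track A: 79, 77, 75, 73, 71. Arithmetic, step −2.
Track B: 36, 49, 64, 81. The squares 6², 7², 8², ….
Position 10 falls in track B as its term 5, giving 100.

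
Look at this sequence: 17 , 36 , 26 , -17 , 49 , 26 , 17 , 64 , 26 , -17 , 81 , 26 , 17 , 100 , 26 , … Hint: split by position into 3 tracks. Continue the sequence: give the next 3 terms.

-17, 121, 26

Split by position mod 3: positions 1, 4, 7, … form one track, and each other residue class forms its own.
Track A: 17, -17, 17, -17, 17 — alternating ±17.
Track B: 36, 49, 64, 81, 100 — the squares 6², 7², 8², ….
Track C: 26, 26, 26, 26, 26 — always 26.
Position 16 falls in track A as its term 6, giving -17.
Term 17 comes from track B (its 6th entry): 121.
Position 18 → track C, term 6 = 26.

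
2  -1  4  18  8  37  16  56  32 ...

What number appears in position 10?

75

Odd-indexed and even-indexed terms follow separate rules.
Subsequence A: 2, 4, 8, 16, 32. Powers of 2.
Subsequence B: -1, 18, 37, 56. Arithmetic with common difference +19.
The 10th slot belongs to subsequence B; its 5th term is 75.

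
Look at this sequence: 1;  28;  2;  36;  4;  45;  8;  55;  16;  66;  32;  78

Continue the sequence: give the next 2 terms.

64, 91

Taking every 2nd term gives 2 separate tracks.
Track A = 1, 2, 4, 8, 16, 32: geometric, ×2 each step.
Track B = 28, 36, 45, 55, 66, 78: triangular numbers starting at T_7.
Position 13 → track A, term 7 = 64.
Position 14 falls in track B as its term 7, giving 91.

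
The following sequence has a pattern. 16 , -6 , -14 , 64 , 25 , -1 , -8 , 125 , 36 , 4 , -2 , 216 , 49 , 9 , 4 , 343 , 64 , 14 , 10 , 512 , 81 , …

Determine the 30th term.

29

Read the sequence 4 terms at a time; column i is its own pattern.
Track A: 16, 25, 36, 49, 64, 81 — consecutive squares n² from n = 4.
Track B: -6, -1, 4, 9, 14 — arithmetic, step +5.
Track C: -14, -8, -2, 4, 10 — linear: a_n = -20 + 6·n.
Track D: 64, 125, 216, 343, 512 — perfect cubes starting at 4³.
Position 30 falls in track B as its term 8, giving 29.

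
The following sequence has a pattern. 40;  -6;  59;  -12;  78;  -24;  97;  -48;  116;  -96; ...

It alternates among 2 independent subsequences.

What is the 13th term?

154

Positions 1, 3, 5, … form one subsequence and positions 2, 4, 6, … form another.
Track A: 40, 59, 78, 97, 116 — arithmetic, step +19.
Track B: -6, -12, -24, -48, -96 — geometric, ×2 each step.
The 13th slot belongs to track A; its 7th term is 154.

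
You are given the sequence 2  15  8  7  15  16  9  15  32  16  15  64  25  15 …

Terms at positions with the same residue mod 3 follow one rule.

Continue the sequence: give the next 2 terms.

Taking every 3rd term gives 3 separate tracks.
Stream A is 2, 7, 9, 16, 25, which is each term equals the sum of the previous two.
Stream B is 15, 15, 15, 15, 15, which is constant 15.
Stream C is 8, 16, 32, 64, which is powers of 2.
The 15th slot belongs to stream C; its 5th term is 128.
Position 16 → stream A, term 6 = 41.

128, 41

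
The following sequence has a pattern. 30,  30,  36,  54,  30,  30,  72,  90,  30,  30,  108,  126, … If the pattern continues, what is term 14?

30

Positions follow the repeating pattern AABB; grouping by letter gives 2 tracks.
Track A = 30, 30, 30, 30, 30, 30: the constant sequence 30.
Track B = 36, 54, 72, 90, 108, 126: adding 18 each time.
The 14th slot belongs to track A; its 8th term is 30.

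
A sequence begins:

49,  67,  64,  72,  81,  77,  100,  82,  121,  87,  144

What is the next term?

92

Taking every 2nd term gives 2 separate tracks.
Subsequence A is 49, 64, 81, 100, 121, 144, which is the squares 7², 8², 9², ….
Subsequence B is 67, 72, 77, 82, 87, which is arithmetic, step +5.
Position 12 → subsequence B, term 6 = 92.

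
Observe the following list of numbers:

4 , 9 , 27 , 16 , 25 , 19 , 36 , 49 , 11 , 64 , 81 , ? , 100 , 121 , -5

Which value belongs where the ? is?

3

Positions follow the repeating pattern AAB; grouping by letter gives 2 tracks.
Track A = 4, 9, 16, 25, 36, 49, 64, 81, 100, 121: perfect squares starting at 2².
Track B = 27, 19, 11, ?, -5: arithmetic with common difference −8.
So the missing entry in track B is 3.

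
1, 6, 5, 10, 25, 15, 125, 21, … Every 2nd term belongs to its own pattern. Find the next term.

Split by position mod 2 into 2 tracks.
Track A: 1, 5, 25, 125 — successive powers of 5.
Track B: 6, 10, 15, 21 — triangular numbers n(n+1)/2 for n = 3, 4, ….
Position 9 → track A, term 5 = 625.

625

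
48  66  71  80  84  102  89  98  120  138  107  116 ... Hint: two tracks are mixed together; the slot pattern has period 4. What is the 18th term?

210

Reading positions in blocks of 4 reveals the pattern AABB — 2 tracks woven together.
Subsequence A is 48, 66, 84, 102, 120, 138, which is arithmetic with common difference +18.
Subsequence B is 71, 80, 89, 98, 107, 116, which is arithmetic, step +9.
Position 18 falls in subsequence A as its term 10, giving 210.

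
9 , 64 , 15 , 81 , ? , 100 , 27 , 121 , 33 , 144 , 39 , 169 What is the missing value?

Taking every 2nd term gives 2 separate tracks.
Track A: 9, 15, ?, 27, 33, 39. Arithmetic, step +6.
Track B: 64, 81, 100, 121, 144, 169. Consecutive squares n² from n = 8.
Track A's pattern makes the blank 21.

21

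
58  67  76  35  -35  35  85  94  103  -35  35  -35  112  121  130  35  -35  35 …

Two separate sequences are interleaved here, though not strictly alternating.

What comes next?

Reading positions in blocks of 6 reveals the pattern AAABBB — 2 tracks woven together.
Track A is 58, 67, 76, 85, 94, 103, 112, 121, 130, which is arithmetic, step +9.
Track B is 35, -35, 35, -35, 35, -35, 35, -35, 35, which is the oscillation 35·(−1)^(n+1).
Position 19 falls in track A as its term 10, giving 139.

139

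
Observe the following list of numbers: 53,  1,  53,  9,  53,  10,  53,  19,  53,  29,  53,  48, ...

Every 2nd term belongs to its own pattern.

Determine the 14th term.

Odd-indexed and even-indexed terms follow separate rules.
Track A: 53, 53, 53, 53, 53, 53 — constant 53.
Track B: 1, 9, 10, 19, 29, 48 — Fibonacci-style (each term is the sum of the two before it).
Position 14 falls in track B as its term 7, giving 77.

77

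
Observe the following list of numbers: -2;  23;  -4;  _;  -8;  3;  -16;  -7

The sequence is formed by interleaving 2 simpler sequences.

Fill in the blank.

13

Odd-indexed and even-indexed terms follow separate rules.
Track A: -2, -4, -8, -16 (a geometric progression (common ratio 2)).
Track B: 23, ?, 3, -7 (subtracting 10 each time).
Filling track B at index 2 by its rule yields 13.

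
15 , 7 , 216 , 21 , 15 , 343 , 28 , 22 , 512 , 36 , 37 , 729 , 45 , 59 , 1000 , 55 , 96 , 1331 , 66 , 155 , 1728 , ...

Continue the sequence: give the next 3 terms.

78, 251, 2197

The terms cycle through 3 interleaved subsequences.
Track A: 15, 21, 28, 36, 45, 55, 66. The triangular numbers T_5, T_6, ….
Track B: 7, 15, 22, 37, 59, 96, 155. Fibonacci-style (each term is the sum of the two before it).
Track C: 216, 343, 512, 729, 1000, 1331, 1728. The cubes 6³, 7³, 8³, ….
Term 22 comes from track A (its 8th entry): 78.
Position 23 falls in track B as its term 8, giving 251.
Term 24 comes from track C (its 8th entry): 2197.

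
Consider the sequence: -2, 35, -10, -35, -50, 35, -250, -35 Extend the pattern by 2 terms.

Odd-indexed and even-indexed terms follow separate rules.
Stream A: -2, -10, -50, -250. Geometric, ×5 each step.
Stream B: 35, -35, 35, -35. The oscillation 35·(−1)^(n+1).
Term 9 comes from stream A (its 5th entry): -1250.
Position 10 → stream B, term 5 = 35.

-1250, 35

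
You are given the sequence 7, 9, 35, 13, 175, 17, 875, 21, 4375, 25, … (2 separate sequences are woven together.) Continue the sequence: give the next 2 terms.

21875, 29

The terms cycle through 2 interleaved subsequences.
Track A: 7, 35, 175, 875, 4375 — geometric, ×5 each step.
Track B: 9, 13, 17, 21, 25 — arithmetic, step +4.
The 11th slot belongs to track A; its 6th term is 21875.
The 12th slot belongs to track B; its 6th term is 29.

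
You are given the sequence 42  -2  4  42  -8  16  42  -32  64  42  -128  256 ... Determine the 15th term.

1024

The slot pattern repeats as ABB (period 3), so there are 2 interleaved tracks.
Track A: 42, 42, 42, 42. Always 42.
Track B: -2, 4, -8, 16, -32, 64, -128, 256. Geometric, ×-2 each step.
Position 15 falls in track B as its term 10, giving 1024.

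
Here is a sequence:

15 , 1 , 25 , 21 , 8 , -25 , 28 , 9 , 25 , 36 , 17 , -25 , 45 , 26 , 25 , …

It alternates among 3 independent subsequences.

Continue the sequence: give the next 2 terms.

55, 43

The terms cycle through 3 interleaved subsequences.
Stream A: 15, 21, 28, 36, 45 (triangular numbers starting at T_5).
Stream B: 1, 8, 9, 17, 26 (each term equals the sum of the previous two).
Stream C: 25, -25, 25, -25, 25 (the oscillation 25·(−1)^(n+1)).
The 16th slot belongs to stream A; its 6th term is 55.
The 17th slot belongs to stream B; its 6th term is 43.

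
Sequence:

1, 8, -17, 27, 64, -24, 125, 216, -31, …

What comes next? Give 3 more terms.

The slot pattern repeats as AAB (period 3), so there are 2 interleaved tracks.
Track A: 1, 8, 27, 64, 125, 216 — consecutive cubes n³ from n = 1.
Track B: -17, -24, -31 — linear: a_n = -10 − 7·n.
Term 10 comes from track A (its 7th entry): 343.
Position 11 falls in track A as its term 8, giving 512.
The 12th slot belongs to track B; its 4th term is -38.

343, 512, -38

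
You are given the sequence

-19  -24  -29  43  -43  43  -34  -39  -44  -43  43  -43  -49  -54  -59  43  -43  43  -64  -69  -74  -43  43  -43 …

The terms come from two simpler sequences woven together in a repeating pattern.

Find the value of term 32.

Reading positions in blocks of 6 reveals the pattern AAABBB — 2 tracks woven together.
Stream A = -19, -24, -29, -34, -39, -44, -49, -54, -59, -64, -69, -74: linear: a_n = -14 − 5·n.
Stream B = 43, -43, 43, -43, 43, -43, 43, -43, 43, -43, 43, -43: alternating ±43.
Position 32 → stream A, term 17 = -99.

-99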